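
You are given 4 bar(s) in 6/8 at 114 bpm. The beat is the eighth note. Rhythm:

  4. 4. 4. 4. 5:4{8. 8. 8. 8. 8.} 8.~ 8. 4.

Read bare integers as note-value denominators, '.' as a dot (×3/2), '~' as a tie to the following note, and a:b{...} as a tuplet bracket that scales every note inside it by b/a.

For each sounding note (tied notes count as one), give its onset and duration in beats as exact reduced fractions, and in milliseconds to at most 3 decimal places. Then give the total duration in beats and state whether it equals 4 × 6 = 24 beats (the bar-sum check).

1) 0.0ms=0b +1578.947ms=3b
2) 1578.947ms=3b +1578.947ms=3b
3) 3157.895ms=6b +1578.947ms=3b
4) 4736.842ms=9b +1578.947ms=3b
5) 6315.789ms=12b +631.579ms=6/5b
6) 6947.368ms=66/5b +631.579ms=6/5b
7) 7578.947ms=72/5b +631.579ms=6/5b
8) 8210.526ms=78/5b +631.579ms=6/5b
9) 8842.105ms=84/5b +631.579ms=6/5b
10) 9473.684ms=18b +1578.947ms=3b
11) 11052.632ms=21b +1578.947ms=3b
Σ=24b of 24 (114bpm 6/8) — PASS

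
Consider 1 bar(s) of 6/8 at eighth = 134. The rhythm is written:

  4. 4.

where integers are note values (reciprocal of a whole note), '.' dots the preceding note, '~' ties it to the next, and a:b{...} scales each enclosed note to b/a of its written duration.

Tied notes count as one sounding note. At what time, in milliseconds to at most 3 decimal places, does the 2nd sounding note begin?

1. 0.0ms @ 0 + 1343.284ms (3)
2. 1343.284ms @ 3 + 1343.284ms (3)

note 2 onset = 3b = 1343.284ms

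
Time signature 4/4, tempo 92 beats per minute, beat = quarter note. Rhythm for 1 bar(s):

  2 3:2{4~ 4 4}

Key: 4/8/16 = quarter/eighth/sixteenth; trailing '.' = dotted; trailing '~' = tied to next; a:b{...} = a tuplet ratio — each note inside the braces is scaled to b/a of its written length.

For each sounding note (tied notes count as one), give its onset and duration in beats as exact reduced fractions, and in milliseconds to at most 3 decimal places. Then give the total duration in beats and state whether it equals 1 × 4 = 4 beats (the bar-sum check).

1) 0.0ms=0b +1304.348ms=2b
2) 1304.348ms=2b +869.565ms=4/3b
3) 2173.913ms=10/3b +434.783ms=2/3b
Σ=4b of 4 (92bpm 4/4) — PASS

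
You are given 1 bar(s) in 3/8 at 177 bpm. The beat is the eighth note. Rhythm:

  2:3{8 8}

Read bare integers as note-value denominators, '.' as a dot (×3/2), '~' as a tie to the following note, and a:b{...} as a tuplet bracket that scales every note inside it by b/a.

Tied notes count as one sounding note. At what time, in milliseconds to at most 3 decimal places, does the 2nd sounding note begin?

note 2 onset = 3/2b = 508.475ms

1. 0.0ms @ 0 + 508.475ms (3/2)
2. 508.475ms @ 3/2 + 508.475ms (3/2)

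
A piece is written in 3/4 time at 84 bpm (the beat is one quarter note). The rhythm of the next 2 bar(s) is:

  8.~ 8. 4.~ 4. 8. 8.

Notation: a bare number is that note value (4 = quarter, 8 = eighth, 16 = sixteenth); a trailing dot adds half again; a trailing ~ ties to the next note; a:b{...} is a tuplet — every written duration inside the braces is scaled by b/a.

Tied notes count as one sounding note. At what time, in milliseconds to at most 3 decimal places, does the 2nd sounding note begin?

note 2 onset = 3/2b = 1071.429ms

1. 0.0ms @ 0 + 1071.429ms (3/2)
2. 1071.429ms @ 3/2 + 2142.857ms (3)
3. 3214.286ms @ 9/2 + 535.714ms (3/4)
4. 3750.0ms @ 21/4 + 535.714ms (3/4)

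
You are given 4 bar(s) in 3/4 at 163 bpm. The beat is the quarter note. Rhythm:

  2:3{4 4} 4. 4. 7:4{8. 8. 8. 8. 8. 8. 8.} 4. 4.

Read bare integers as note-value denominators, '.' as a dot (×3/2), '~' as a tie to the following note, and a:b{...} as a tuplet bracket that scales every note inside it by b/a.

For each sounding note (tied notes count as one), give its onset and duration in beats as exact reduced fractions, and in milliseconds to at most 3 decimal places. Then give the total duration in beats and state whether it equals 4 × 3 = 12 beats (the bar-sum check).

1) 0.0ms=0b +552.147ms=3/2b
2) 552.147ms=3/2b +552.147ms=3/2b
3) 1104.294ms=3b +552.147ms=3/2b
4) 1656.442ms=9/2b +552.147ms=3/2b
5) 2208.589ms=6b +157.756ms=3/7b
6) 2366.345ms=45/7b +157.756ms=3/7b
7) 2524.102ms=48/7b +157.756ms=3/7b
8) 2681.858ms=51/7b +157.756ms=3/7b
9) 2839.614ms=54/7b +157.756ms=3/7b
10) 2997.371ms=57/7b +157.756ms=3/7b
11) 3155.127ms=60/7b +157.756ms=3/7b
12) 3312.883ms=9b +552.147ms=3/2b
13) 3865.031ms=21/2b +552.147ms=3/2b
Σ=12b of 12 (163bpm 3/4) — PASS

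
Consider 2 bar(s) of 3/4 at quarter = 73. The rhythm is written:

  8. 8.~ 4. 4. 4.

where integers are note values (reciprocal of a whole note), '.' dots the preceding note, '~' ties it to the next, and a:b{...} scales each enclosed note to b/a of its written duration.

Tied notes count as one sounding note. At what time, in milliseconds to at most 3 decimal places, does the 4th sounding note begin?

1. 0.0ms @ 0 + 616.438ms (3/4)
2. 616.438ms @ 3/4 + 1849.315ms (9/4)
3. 2465.753ms @ 3 + 1232.877ms (3/2)
4. 3698.63ms @ 9/2 + 1232.877ms (3/2)

note 4 onset = 9/2b = 3698.63ms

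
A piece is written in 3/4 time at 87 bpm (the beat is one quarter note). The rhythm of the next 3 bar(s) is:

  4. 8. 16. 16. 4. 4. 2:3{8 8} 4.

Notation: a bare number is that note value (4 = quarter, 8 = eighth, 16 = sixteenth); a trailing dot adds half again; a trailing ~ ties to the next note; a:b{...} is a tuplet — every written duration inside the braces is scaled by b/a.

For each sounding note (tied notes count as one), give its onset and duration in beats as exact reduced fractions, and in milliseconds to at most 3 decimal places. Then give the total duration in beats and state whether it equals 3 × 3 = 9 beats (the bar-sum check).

1) 0.0ms=0b +1034.483ms=3/2b
2) 1034.483ms=3/2b +517.241ms=3/4b
3) 1551.724ms=9/4b +258.621ms=3/8b
4) 1810.345ms=21/8b +258.621ms=3/8b
5) 2068.966ms=3b +1034.483ms=3/2b
6) 3103.448ms=9/2b +1034.483ms=3/2b
7) 4137.931ms=6b +517.241ms=3/4b
8) 4655.172ms=27/4b +517.241ms=3/4b
9) 5172.414ms=15/2b +1034.483ms=3/2b
Σ=9b of 9 (87bpm 3/4) — PASS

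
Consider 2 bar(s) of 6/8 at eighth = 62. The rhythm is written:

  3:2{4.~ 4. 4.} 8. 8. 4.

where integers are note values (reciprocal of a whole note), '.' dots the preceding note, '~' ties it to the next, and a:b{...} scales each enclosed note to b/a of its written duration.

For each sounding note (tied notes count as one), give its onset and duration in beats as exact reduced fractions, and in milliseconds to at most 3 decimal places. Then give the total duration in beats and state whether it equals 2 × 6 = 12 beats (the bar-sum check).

1) 0.0ms=0b +3870.968ms=4b
2) 3870.968ms=4b +1935.484ms=2b
3) 5806.452ms=6b +1451.613ms=3/2b
4) 7258.065ms=15/2b +1451.613ms=3/2b
5) 8709.677ms=9b +2903.226ms=3b
Σ=12b of 12 (62bpm 6/8) — PASS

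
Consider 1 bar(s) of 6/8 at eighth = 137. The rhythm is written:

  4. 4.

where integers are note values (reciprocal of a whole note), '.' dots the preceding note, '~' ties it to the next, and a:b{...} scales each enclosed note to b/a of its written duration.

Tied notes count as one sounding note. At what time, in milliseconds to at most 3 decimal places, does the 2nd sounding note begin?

1. 0.0ms @ 0 + 1313.869ms (3)
2. 1313.869ms @ 3 + 1313.869ms (3)

note 2 onset = 3b = 1313.869ms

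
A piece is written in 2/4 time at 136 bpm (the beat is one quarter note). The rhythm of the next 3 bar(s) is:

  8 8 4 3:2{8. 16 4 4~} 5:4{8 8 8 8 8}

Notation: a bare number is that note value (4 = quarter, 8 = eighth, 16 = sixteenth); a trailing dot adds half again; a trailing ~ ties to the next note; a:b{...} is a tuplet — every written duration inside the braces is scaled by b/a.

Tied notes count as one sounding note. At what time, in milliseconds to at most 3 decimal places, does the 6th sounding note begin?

note 6 onset = 8/3b = 1176.471ms

1. 0.0ms @ 0 + 220.588ms (1/2)
2. 220.588ms @ 1/2 + 220.588ms (1/2)
3. 441.176ms @ 1 + 441.176ms (1)
4. 882.353ms @ 2 + 220.588ms (1/2)
5. 1102.941ms @ 5/2 + 73.529ms (1/6)
6. 1176.471ms @ 8/3 + 294.118ms (2/3)
7. 1470.588ms @ 10/3 + 470.588ms (16/15)
8. 1941.176ms @ 22/5 + 176.471ms (2/5)
9. 2117.647ms @ 24/5 + 176.471ms (2/5)
10. 2294.118ms @ 26/5 + 176.471ms (2/5)
11. 2470.588ms @ 28/5 + 176.471ms (2/5)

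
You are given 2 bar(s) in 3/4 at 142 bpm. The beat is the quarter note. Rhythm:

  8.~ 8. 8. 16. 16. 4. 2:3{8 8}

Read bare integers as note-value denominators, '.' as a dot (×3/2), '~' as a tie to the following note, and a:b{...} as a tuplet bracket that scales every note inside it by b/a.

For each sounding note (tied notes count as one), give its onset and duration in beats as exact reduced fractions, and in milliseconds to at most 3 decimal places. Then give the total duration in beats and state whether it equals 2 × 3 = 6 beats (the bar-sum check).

1) 0.0ms=0b +633.803ms=3/2b
2) 633.803ms=3/2b +316.901ms=3/4b
3) 950.704ms=9/4b +158.451ms=3/8b
4) 1109.155ms=21/8b +158.451ms=3/8b
5) 1267.606ms=3b +633.803ms=3/2b
6) 1901.408ms=9/2b +316.901ms=3/4b
7) 2218.31ms=21/4b +316.901ms=3/4b
Σ=6b of 6 (142bpm 3/4) — PASS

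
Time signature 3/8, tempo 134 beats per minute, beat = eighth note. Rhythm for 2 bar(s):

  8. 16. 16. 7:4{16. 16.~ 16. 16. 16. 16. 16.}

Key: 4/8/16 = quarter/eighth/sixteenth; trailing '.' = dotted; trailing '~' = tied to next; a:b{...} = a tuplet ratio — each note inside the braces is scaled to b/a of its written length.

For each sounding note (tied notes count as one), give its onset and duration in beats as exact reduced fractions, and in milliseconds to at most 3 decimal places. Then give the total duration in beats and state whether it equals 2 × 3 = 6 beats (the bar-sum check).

1) 0.0ms=0b +671.642ms=3/2b
2) 671.642ms=3/2b +335.821ms=3/4b
3) 1007.463ms=9/4b +335.821ms=3/4b
4) 1343.284ms=3b +191.898ms=3/7b
5) 1535.181ms=24/7b +383.795ms=6/7b
6) 1918.977ms=30/7b +191.898ms=3/7b
7) 2110.874ms=33/7b +191.898ms=3/7b
8) 2302.772ms=36/7b +191.898ms=3/7b
9) 2494.67ms=39/7b +191.898ms=3/7b
Σ=6b of 6 (134bpm 3/8) — PASS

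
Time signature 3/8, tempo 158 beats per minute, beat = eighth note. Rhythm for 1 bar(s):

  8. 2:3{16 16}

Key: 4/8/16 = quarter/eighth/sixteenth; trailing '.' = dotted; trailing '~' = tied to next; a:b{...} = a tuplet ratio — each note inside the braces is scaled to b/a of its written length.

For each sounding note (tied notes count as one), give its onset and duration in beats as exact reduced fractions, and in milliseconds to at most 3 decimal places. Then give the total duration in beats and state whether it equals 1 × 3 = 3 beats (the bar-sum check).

1) 0.0ms=0b +569.62ms=3/2b
2) 569.62ms=3/2b +284.81ms=3/4b
3) 854.43ms=9/4b +284.81ms=3/4b
Σ=3b of 3 (158bpm 3/8) — PASS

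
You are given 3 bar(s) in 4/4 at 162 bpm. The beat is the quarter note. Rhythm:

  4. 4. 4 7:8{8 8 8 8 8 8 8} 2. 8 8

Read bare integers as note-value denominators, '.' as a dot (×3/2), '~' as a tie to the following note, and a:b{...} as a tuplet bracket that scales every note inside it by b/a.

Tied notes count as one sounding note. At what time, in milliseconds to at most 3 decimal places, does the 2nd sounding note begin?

1. 0.0ms @ 0 + 555.556ms (3/2)
2. 555.556ms @ 3/2 + 555.556ms (3/2)
3. 1111.111ms @ 3 + 370.37ms (1)
4. 1481.481ms @ 4 + 211.64ms (4/7)
5. 1693.122ms @ 32/7 + 211.64ms (4/7)
6. 1904.762ms @ 36/7 + 211.64ms (4/7)
7. 2116.402ms @ 40/7 + 211.64ms (4/7)
8. 2328.042ms @ 44/7 + 211.64ms (4/7)
9. 2539.683ms @ 48/7 + 211.64ms (4/7)
10. 2751.323ms @ 52/7 + 211.64ms (4/7)
11. 2962.963ms @ 8 + 1111.111ms (3)
12. 4074.074ms @ 11 + 185.185ms (1/2)
13. 4259.259ms @ 23/2 + 185.185ms (1/2)

note 2 onset = 3/2b = 555.556ms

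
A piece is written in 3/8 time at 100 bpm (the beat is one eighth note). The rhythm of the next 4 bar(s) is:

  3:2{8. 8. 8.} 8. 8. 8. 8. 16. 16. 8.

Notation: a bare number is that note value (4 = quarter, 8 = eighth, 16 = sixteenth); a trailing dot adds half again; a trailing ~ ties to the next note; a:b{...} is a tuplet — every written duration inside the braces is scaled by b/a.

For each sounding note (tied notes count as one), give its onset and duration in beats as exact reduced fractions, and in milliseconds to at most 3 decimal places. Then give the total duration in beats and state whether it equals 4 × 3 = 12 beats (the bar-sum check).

1) 0.0ms=0b +600.0ms=1b
2) 600.0ms=1b +600.0ms=1b
3) 1200.0ms=2b +600.0ms=1b
4) 1800.0ms=3b +900.0ms=3/2b
5) 2700.0ms=9/2b +900.0ms=3/2b
6) 3600.0ms=6b +900.0ms=3/2b
7) 4500.0ms=15/2b +900.0ms=3/2b
8) 5400.0ms=9b +450.0ms=3/4b
9) 5850.0ms=39/4b +450.0ms=3/4b
10) 6300.0ms=21/2b +900.0ms=3/2b
Σ=12b of 12 (100bpm 3/8) — PASS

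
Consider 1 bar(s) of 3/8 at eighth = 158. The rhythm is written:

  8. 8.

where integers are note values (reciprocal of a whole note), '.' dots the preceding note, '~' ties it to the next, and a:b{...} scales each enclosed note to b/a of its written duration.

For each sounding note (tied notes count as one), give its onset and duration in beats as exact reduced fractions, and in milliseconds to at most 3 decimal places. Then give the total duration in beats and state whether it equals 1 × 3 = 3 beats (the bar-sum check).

1) 0.0ms=0b +569.62ms=3/2b
2) 569.62ms=3/2b +569.62ms=3/2b
Σ=3b of 3 (158bpm 3/8) — PASS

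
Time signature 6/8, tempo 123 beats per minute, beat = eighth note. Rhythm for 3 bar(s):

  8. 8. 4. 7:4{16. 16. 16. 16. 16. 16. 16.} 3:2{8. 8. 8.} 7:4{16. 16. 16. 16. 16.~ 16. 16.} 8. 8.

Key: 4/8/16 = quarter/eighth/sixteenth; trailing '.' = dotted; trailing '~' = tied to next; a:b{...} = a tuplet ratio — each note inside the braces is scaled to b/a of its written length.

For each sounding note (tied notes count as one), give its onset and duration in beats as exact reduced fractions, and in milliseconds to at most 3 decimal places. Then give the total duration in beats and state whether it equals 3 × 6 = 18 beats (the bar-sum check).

1) 0.0ms=0b +731.707ms=3/2b
2) 731.707ms=3/2b +731.707ms=3/2b
3) 1463.415ms=3b +1463.415ms=3b
4) 2926.829ms=6b +209.059ms=3/7b
5) 3135.889ms=45/7b +209.059ms=3/7b
6) 3344.948ms=48/7b +209.059ms=3/7b
7) 3554.007ms=51/7b +209.059ms=3/7b
8) 3763.066ms=54/7b +209.059ms=3/7b
9) 3972.125ms=57/7b +209.059ms=3/7b
10) 4181.185ms=60/7b +209.059ms=3/7b
11) 4390.244ms=9b +487.805ms=1b
12) 4878.049ms=10b +487.805ms=1b
13) 5365.854ms=11b +487.805ms=1b
14) 5853.659ms=12b +209.059ms=3/7b
15) 6062.718ms=87/7b +209.059ms=3/7b
16) 6271.777ms=90/7b +209.059ms=3/7b
17) 6480.836ms=93/7b +209.059ms=3/7b
18) 6689.895ms=96/7b +418.118ms=6/7b
19) 7108.014ms=102/7b +209.059ms=3/7b
20) 7317.073ms=15b +731.707ms=3/2b
21) 8048.78ms=33/2b +731.707ms=3/2b
Σ=18b of 18 (123bpm 6/8) — PASS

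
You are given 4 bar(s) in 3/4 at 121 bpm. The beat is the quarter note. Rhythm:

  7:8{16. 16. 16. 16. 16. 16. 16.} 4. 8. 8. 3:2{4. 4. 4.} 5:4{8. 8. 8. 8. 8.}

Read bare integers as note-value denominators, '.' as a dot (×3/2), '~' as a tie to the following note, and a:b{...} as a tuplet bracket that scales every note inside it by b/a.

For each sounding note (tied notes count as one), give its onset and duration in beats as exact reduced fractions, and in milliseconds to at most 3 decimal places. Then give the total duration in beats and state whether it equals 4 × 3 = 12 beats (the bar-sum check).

1) 0.0ms=0b +212.515ms=3/7b
2) 212.515ms=3/7b +212.515ms=3/7b
3) 425.03ms=6/7b +212.515ms=3/7b
4) 637.544ms=9/7b +212.515ms=3/7b
5) 850.059ms=12/7b +212.515ms=3/7b
6) 1062.574ms=15/7b +212.515ms=3/7b
7) 1275.089ms=18/7b +212.515ms=3/7b
8) 1487.603ms=3b +743.802ms=3/2b
9) 2231.405ms=9/2b +371.901ms=3/4b
10) 2603.306ms=21/4b +371.901ms=3/4b
11) 2975.207ms=6b +495.868ms=1b
12) 3471.074ms=7b +495.868ms=1b
13) 3966.942ms=8b +495.868ms=1b
14) 4462.81ms=9b +297.521ms=3/5b
15) 4760.331ms=48/5b +297.521ms=3/5b
16) 5057.851ms=51/5b +297.521ms=3/5b
17) 5355.372ms=54/5b +297.521ms=3/5b
18) 5652.893ms=57/5b +297.521ms=3/5b
Σ=12b of 12 (121bpm 3/4) — PASS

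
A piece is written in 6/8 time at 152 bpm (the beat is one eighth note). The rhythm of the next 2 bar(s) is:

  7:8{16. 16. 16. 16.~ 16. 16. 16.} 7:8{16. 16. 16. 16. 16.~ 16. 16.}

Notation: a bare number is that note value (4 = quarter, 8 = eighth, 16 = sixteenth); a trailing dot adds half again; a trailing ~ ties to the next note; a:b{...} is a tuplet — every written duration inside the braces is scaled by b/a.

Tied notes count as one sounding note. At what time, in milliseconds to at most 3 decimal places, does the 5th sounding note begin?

1. 0.0ms @ 0 + 338.346ms (6/7)
2. 338.346ms @ 6/7 + 338.346ms (6/7)
3. 676.692ms @ 12/7 + 338.346ms (6/7)
4. 1015.038ms @ 18/7 + 676.692ms (12/7)
5. 1691.729ms @ 30/7 + 338.346ms (6/7)
6. 2030.075ms @ 36/7 + 338.346ms (6/7)
7. 2368.421ms @ 6 + 338.346ms (6/7)
8. 2706.767ms @ 48/7 + 338.346ms (6/7)
9. 3045.113ms @ 54/7 + 338.346ms (6/7)
10. 3383.459ms @ 60/7 + 338.346ms (6/7)
11. 3721.805ms @ 66/7 + 676.692ms (12/7)
12. 4398.496ms @ 78/7 + 338.346ms (6/7)

note 5 onset = 30/7b = 1691.729ms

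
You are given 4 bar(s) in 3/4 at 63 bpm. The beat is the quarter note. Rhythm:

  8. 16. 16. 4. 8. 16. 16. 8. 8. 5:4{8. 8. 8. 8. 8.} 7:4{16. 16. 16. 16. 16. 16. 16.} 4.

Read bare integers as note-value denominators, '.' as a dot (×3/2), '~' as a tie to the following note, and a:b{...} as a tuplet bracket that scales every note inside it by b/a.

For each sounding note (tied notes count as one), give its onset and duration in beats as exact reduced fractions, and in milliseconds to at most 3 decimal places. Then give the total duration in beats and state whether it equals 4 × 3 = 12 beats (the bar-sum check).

1) 0.0ms=0b +714.286ms=3/4b
2) 714.286ms=3/4b +357.143ms=3/8b
3) 1071.429ms=9/8b +357.143ms=3/8b
4) 1428.571ms=3/2b +1428.571ms=3/2b
5) 2857.143ms=3b +714.286ms=3/4b
6) 3571.429ms=15/4b +357.143ms=3/8b
7) 3928.571ms=33/8b +357.143ms=3/8b
8) 4285.714ms=9/2b +714.286ms=3/4b
9) 5000.0ms=21/4b +714.286ms=3/4b
10) 5714.286ms=6b +571.429ms=3/5b
11) 6285.714ms=33/5b +571.429ms=3/5b
12) 6857.143ms=36/5b +571.429ms=3/5b
13) 7428.571ms=39/5b +571.429ms=3/5b
14) 8000.0ms=42/5b +571.429ms=3/5b
15) 8571.429ms=9b +204.082ms=3/14b
16) 8775.51ms=129/14b +204.082ms=3/14b
17) 8979.592ms=66/7b +204.082ms=3/14b
18) 9183.673ms=135/14b +204.082ms=3/14b
19) 9387.755ms=69/7b +204.082ms=3/14b
20) 9591.837ms=141/14b +204.082ms=3/14b
21) 9795.918ms=72/7b +204.082ms=3/14b
22) 10000.0ms=21/2b +1428.571ms=3/2b
Σ=12b of 12 (63bpm 3/4) — PASS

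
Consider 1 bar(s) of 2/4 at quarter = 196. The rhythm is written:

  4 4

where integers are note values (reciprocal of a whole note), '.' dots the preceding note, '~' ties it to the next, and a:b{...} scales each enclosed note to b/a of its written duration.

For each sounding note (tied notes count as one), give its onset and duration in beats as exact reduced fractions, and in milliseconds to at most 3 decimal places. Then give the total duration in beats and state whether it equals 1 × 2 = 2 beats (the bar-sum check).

1) 0.0ms=0b +306.122ms=1b
2) 306.122ms=1b +306.122ms=1b
Σ=2b of 2 (196bpm 2/4) — PASS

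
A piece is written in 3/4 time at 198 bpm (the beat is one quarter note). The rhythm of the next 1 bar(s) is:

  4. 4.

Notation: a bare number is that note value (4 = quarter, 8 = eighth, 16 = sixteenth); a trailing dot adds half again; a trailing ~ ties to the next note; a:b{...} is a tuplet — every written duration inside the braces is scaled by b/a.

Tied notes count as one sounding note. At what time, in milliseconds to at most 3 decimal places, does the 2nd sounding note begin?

1. 0.0ms @ 0 + 454.545ms (3/2)
2. 454.545ms @ 3/2 + 454.545ms (3/2)

note 2 onset = 3/2b = 454.545ms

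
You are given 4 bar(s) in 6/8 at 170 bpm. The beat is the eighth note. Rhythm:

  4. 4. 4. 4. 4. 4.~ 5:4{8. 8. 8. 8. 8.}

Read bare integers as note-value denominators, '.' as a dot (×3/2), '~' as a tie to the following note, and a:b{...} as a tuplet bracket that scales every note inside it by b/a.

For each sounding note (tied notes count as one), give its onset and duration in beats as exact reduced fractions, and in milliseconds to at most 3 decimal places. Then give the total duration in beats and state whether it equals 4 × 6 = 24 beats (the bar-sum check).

1) 0.0ms=0b +1058.824ms=3b
2) 1058.824ms=3b +1058.824ms=3b
3) 2117.647ms=6b +1058.824ms=3b
4) 3176.471ms=9b +1058.824ms=3b
5) 4235.294ms=12b +1058.824ms=3b
6) 5294.118ms=15b +1482.353ms=21/5b
7) 6776.471ms=96/5b +423.529ms=6/5b
8) 7200.0ms=102/5b +423.529ms=6/5b
9) 7623.529ms=108/5b +423.529ms=6/5b
10) 8047.059ms=114/5b +423.529ms=6/5b
Σ=24b of 24 (170bpm 6/8) — PASS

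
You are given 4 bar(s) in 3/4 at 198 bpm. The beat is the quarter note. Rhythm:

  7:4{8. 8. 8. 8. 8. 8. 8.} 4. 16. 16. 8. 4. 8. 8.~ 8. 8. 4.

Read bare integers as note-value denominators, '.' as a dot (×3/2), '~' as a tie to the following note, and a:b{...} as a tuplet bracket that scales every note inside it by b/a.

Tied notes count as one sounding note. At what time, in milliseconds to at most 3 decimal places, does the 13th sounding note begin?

1. 0.0ms @ 0 + 129.87ms (3/7)
2. 129.87ms @ 3/7 + 129.87ms (3/7)
3. 259.74ms @ 6/7 + 129.87ms (3/7)
4. 389.61ms @ 9/7 + 129.87ms (3/7)
5. 519.481ms @ 12/7 + 129.87ms (3/7)
6. 649.351ms @ 15/7 + 129.87ms (3/7)
7. 779.221ms @ 18/7 + 129.87ms (3/7)
8. 909.091ms @ 3 + 454.545ms (3/2)
9. 1363.636ms @ 9/2 + 113.636ms (3/8)
10. 1477.273ms @ 39/8 + 113.636ms (3/8)
11. 1590.909ms @ 21/4 + 227.273ms (3/4)
12. 1818.182ms @ 6 + 454.545ms (3/2)
13. 2272.727ms @ 15/2 + 227.273ms (3/4)
14. 2500.0ms @ 33/4 + 454.545ms (3/2)
15. 2954.545ms @ 39/4 + 227.273ms (3/4)
16. 3181.818ms @ 21/2 + 454.545ms (3/2)

note 13 onset = 15/2b = 2272.727ms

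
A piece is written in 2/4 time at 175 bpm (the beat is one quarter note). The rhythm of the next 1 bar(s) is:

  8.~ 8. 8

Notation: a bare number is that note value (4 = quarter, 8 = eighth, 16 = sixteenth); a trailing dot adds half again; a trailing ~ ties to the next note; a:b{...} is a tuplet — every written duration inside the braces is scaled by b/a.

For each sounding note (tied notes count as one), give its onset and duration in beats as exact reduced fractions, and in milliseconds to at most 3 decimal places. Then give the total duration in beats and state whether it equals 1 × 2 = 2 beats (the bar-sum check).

1) 0.0ms=0b +514.286ms=3/2b
2) 514.286ms=3/2b +171.429ms=1/2b
Σ=2b of 2 (175bpm 2/4) — PASS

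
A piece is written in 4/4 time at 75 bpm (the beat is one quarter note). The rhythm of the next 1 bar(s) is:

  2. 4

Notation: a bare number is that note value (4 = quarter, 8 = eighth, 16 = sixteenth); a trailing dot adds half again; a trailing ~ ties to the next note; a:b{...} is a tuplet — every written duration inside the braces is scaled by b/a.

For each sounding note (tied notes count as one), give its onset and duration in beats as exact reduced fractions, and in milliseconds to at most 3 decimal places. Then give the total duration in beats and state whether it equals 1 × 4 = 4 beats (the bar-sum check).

1) 0.0ms=0b +2400.0ms=3b
2) 2400.0ms=3b +800.0ms=1b
Σ=4b of 4 (75bpm 4/4) — PASS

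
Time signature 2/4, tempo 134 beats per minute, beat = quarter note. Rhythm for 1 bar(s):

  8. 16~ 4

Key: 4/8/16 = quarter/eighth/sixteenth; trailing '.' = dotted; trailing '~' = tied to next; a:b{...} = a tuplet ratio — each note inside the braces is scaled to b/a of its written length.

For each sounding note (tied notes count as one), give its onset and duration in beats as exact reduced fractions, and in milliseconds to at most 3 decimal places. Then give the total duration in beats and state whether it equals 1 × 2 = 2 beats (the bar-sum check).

1) 0.0ms=0b +335.821ms=3/4b
2) 335.821ms=3/4b +559.701ms=5/4b
Σ=2b of 2 (134bpm 2/4) — PASS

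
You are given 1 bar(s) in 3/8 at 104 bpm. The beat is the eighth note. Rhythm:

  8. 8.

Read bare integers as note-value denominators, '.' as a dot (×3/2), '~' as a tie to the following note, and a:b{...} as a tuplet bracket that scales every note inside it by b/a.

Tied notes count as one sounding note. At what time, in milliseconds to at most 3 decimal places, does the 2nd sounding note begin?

note 2 onset = 3/2b = 865.385ms

1. 0.0ms @ 0 + 865.385ms (3/2)
2. 865.385ms @ 3/2 + 865.385ms (3/2)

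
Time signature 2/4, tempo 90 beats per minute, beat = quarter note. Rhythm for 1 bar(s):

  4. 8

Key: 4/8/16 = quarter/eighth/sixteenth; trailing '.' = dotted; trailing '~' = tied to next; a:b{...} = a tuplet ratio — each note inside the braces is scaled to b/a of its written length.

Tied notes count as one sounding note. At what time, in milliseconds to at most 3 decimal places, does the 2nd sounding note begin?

note 2 onset = 3/2b = 1000.0ms

1. 0.0ms @ 0 + 1000.0ms (3/2)
2. 1000.0ms @ 3/2 + 333.333ms (1/2)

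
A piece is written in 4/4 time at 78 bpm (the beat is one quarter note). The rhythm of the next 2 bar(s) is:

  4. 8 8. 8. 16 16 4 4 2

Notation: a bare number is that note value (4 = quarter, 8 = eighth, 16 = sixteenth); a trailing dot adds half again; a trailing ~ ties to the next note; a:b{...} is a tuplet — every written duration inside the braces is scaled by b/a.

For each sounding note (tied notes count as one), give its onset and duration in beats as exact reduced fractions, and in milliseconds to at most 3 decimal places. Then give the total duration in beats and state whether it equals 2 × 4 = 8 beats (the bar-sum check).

1) 0.0ms=0b +1153.846ms=3/2b
2) 1153.846ms=3/2b +384.615ms=1/2b
3) 1538.462ms=2b +576.923ms=3/4b
4) 2115.385ms=11/4b +576.923ms=3/4b
5) 2692.308ms=7/2b +192.308ms=1/4b
6) 2884.615ms=15/4b +192.308ms=1/4b
7) 3076.923ms=4b +769.231ms=1b
8) 3846.154ms=5b +769.231ms=1b
9) 4615.385ms=6b +1538.462ms=2b
Σ=8b of 8 (78bpm 4/4) — PASS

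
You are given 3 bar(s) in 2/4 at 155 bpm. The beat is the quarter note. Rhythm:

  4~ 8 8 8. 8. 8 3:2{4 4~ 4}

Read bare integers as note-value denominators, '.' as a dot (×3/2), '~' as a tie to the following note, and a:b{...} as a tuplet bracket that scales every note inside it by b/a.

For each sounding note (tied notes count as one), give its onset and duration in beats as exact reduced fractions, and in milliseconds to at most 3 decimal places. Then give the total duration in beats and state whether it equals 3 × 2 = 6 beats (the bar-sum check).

1) 0.0ms=0b +580.645ms=3/2b
2) 580.645ms=3/2b +193.548ms=1/2b
3) 774.194ms=2b +290.323ms=3/4b
4) 1064.516ms=11/4b +290.323ms=3/4b
5) 1354.839ms=7/2b +193.548ms=1/2b
6) 1548.387ms=4b +258.065ms=2/3b
7) 1806.452ms=14/3b +516.129ms=4/3b
Σ=6b of 6 (155bpm 2/4) — PASS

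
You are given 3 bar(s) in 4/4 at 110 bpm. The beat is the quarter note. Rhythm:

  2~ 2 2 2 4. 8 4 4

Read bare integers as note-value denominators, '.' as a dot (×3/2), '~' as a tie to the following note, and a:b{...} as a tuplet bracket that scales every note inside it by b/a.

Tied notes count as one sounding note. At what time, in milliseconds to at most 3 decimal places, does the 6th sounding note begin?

note 6 onset = 10b = 5454.545ms

1. 0.0ms @ 0 + 2181.818ms (4)
2. 2181.818ms @ 4 + 1090.909ms (2)
3. 3272.727ms @ 6 + 1090.909ms (2)
4. 4363.636ms @ 8 + 818.182ms (3/2)
5. 5181.818ms @ 19/2 + 272.727ms (1/2)
6. 5454.545ms @ 10 + 545.455ms (1)
7. 6000.0ms @ 11 + 545.455ms (1)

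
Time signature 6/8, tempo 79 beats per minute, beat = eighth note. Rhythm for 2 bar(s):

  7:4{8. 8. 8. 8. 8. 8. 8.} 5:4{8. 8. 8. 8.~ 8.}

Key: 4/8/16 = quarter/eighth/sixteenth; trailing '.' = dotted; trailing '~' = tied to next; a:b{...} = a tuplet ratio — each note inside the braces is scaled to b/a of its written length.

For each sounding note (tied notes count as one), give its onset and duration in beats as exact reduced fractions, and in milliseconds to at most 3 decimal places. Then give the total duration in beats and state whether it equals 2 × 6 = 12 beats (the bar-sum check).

1) 0.0ms=0b +650.995ms=6/7b
2) 650.995ms=6/7b +650.995ms=6/7b
3) 1301.989ms=12/7b +650.995ms=6/7b
4) 1952.984ms=18/7b +650.995ms=6/7b
5) 2603.978ms=24/7b +650.995ms=6/7b
6) 3254.973ms=30/7b +650.995ms=6/7b
7) 3905.967ms=36/7b +650.995ms=6/7b
8) 4556.962ms=6b +911.392ms=6/5b
9) 5468.354ms=36/5b +911.392ms=6/5b
10) 6379.747ms=42/5b +911.392ms=6/5b
11) 7291.139ms=48/5b +1822.785ms=12/5b
Σ=12b of 12 (79bpm 6/8) — PASS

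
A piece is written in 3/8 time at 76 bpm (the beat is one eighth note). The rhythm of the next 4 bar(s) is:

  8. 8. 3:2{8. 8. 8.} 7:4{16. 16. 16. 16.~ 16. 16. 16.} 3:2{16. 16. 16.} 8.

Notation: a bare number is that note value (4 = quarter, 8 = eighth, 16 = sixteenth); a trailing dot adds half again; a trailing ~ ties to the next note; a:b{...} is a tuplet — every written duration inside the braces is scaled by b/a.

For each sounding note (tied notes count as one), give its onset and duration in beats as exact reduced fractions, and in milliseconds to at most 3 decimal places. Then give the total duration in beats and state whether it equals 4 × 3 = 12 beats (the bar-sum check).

1) 0.0ms=0b +1184.211ms=3/2b
2) 1184.211ms=3/2b +1184.211ms=3/2b
3) 2368.421ms=3b +789.474ms=1b
4) 3157.895ms=4b +789.474ms=1b
5) 3947.368ms=5b +789.474ms=1b
6) 4736.842ms=6b +338.346ms=3/7b
7) 5075.188ms=45/7b +338.346ms=3/7b
8) 5413.534ms=48/7b +338.346ms=3/7b
9) 5751.88ms=51/7b +676.692ms=6/7b
10) 6428.571ms=57/7b +338.346ms=3/7b
11) 6766.917ms=60/7b +338.346ms=3/7b
12) 7105.263ms=9b +394.737ms=1/2b
13) 7500.0ms=19/2b +394.737ms=1/2b
14) 7894.737ms=10b +394.737ms=1/2b
15) 8289.474ms=21/2b +1184.211ms=3/2b
Σ=12b of 12 (76bpm 3/8) — PASS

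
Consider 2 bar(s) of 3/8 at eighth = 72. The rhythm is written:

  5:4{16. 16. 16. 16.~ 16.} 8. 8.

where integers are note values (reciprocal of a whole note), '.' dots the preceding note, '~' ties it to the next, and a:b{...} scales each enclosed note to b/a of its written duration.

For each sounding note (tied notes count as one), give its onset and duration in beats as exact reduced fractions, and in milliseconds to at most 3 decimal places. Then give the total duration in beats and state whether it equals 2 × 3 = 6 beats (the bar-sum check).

1) 0.0ms=0b +500.0ms=3/5b
2) 500.0ms=3/5b +500.0ms=3/5b
3) 1000.0ms=6/5b +500.0ms=3/5b
4) 1500.0ms=9/5b +1000.0ms=6/5b
5) 2500.0ms=3b +1250.0ms=3/2b
6) 3750.0ms=9/2b +1250.0ms=3/2b
Σ=6b of 6 (72bpm 3/8) — PASS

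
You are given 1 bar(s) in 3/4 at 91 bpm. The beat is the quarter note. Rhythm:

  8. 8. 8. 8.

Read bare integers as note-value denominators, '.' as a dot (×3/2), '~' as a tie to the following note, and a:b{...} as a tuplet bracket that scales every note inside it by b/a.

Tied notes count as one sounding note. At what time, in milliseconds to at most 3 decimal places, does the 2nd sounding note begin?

note 2 onset = 3/4b = 494.505ms

1. 0.0ms @ 0 + 494.505ms (3/4)
2. 494.505ms @ 3/4 + 494.505ms (3/4)
3. 989.011ms @ 3/2 + 494.505ms (3/4)
4. 1483.516ms @ 9/4 + 494.505ms (3/4)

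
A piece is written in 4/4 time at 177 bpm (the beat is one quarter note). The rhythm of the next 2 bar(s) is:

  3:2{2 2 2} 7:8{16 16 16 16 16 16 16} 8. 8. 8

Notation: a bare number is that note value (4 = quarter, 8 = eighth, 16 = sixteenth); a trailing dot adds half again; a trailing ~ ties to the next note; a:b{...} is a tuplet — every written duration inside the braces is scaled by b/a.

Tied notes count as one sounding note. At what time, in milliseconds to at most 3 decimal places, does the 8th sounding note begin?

note 8 onset = 36/7b = 1743.341ms

1. 0.0ms @ 0 + 451.977ms (4/3)
2. 451.977ms @ 4/3 + 451.977ms (4/3)
3. 903.955ms @ 8/3 + 451.977ms (4/3)
4. 1355.932ms @ 4 + 96.852ms (2/7)
5. 1452.785ms @ 30/7 + 96.852ms (2/7)
6. 1549.637ms @ 32/7 + 96.852ms (2/7)
7. 1646.489ms @ 34/7 + 96.852ms (2/7)
8. 1743.341ms @ 36/7 + 96.852ms (2/7)
9. 1840.194ms @ 38/7 + 96.852ms (2/7)
10. 1937.046ms @ 40/7 + 96.852ms (2/7)
11. 2033.898ms @ 6 + 254.237ms (3/4)
12. 2288.136ms @ 27/4 + 254.237ms (3/4)
13. 2542.373ms @ 15/2 + 169.492ms (1/2)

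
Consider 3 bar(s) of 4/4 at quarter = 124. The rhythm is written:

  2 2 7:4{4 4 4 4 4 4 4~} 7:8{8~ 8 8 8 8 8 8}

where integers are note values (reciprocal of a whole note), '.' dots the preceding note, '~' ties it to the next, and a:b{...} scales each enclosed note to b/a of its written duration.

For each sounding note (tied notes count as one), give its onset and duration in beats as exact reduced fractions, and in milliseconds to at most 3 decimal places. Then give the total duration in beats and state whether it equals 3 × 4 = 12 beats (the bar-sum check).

1) 0.0ms=0b +967.742ms=2b
2) 967.742ms=2b +967.742ms=2b
3) 1935.484ms=4b +276.498ms=4/7b
4) 2211.982ms=32/7b +276.498ms=4/7b
5) 2488.479ms=36/7b +276.498ms=4/7b
6) 2764.977ms=40/7b +276.498ms=4/7b
7) 3041.475ms=44/7b +276.498ms=4/7b
8) 3317.972ms=48/7b +276.498ms=4/7b
9) 3594.47ms=52/7b +829.493ms=12/7b
10) 4423.963ms=64/7b +276.498ms=4/7b
11) 4700.461ms=68/7b +276.498ms=4/7b
12) 4976.959ms=72/7b +276.498ms=4/7b
13) 5253.456ms=76/7b +276.498ms=4/7b
14) 5529.954ms=80/7b +276.498ms=4/7b
Σ=12b of 12 (124bpm 4/4) — PASS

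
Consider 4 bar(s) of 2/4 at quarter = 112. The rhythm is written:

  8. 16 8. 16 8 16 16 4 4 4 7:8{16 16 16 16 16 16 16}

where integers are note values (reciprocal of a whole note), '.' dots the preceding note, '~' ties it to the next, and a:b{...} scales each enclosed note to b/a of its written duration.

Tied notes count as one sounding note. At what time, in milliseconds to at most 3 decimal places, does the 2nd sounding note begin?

1. 0.0ms @ 0 + 401.786ms (3/4)
2. 401.786ms @ 3/4 + 133.929ms (1/4)
3. 535.714ms @ 1 + 401.786ms (3/4)
4. 937.5ms @ 7/4 + 133.929ms (1/4)
5. 1071.429ms @ 2 + 267.857ms (1/2)
6. 1339.286ms @ 5/2 + 133.929ms (1/4)
7. 1473.214ms @ 11/4 + 133.929ms (1/4)
8. 1607.143ms @ 3 + 535.714ms (1)
9. 2142.857ms @ 4 + 535.714ms (1)
10. 2678.571ms @ 5 + 535.714ms (1)
11. 3214.286ms @ 6 + 153.061ms (2/7)
12. 3367.347ms @ 44/7 + 153.061ms (2/7)
13. 3520.408ms @ 46/7 + 153.061ms (2/7)
14. 3673.469ms @ 48/7 + 153.061ms (2/7)
15. 3826.531ms @ 50/7 + 153.061ms (2/7)
16. 3979.592ms @ 52/7 + 153.061ms (2/7)
17. 4132.653ms @ 54/7 + 153.061ms (2/7)

note 2 onset = 3/4b = 401.786ms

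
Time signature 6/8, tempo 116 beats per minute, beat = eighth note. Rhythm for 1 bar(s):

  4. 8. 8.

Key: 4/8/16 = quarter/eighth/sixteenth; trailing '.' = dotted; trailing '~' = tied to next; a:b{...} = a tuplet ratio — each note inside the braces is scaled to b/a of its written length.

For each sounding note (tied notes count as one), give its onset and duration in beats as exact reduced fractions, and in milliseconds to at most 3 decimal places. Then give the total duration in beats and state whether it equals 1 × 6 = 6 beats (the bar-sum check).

1) 0.0ms=0b +1551.724ms=3b
2) 1551.724ms=3b +775.862ms=3/2b
3) 2327.586ms=9/2b +775.862ms=3/2b
Σ=6b of 6 (116bpm 6/8) — PASS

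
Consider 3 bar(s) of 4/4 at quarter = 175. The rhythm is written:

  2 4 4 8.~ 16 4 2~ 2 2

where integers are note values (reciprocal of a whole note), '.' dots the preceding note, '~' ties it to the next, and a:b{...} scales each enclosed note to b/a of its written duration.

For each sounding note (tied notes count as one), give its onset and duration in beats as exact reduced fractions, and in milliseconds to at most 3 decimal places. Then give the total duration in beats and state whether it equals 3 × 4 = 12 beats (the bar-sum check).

1) 0.0ms=0b +685.714ms=2b
2) 685.714ms=2b +342.857ms=1b
3) 1028.571ms=3b +342.857ms=1b
4) 1371.429ms=4b +342.857ms=1b
5) 1714.286ms=5b +342.857ms=1b
6) 2057.143ms=6b +1371.429ms=4b
7) 3428.571ms=10b +685.714ms=2b
Σ=12b of 12 (175bpm 4/4) — PASS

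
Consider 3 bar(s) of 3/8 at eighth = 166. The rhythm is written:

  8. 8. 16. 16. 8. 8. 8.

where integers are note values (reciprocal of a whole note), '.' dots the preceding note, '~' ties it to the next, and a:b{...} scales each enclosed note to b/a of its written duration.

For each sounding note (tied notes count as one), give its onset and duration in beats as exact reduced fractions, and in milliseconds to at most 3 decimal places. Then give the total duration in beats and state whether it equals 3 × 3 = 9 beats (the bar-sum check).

1) 0.0ms=0b +542.169ms=3/2b
2) 542.169ms=3/2b +542.169ms=3/2b
3) 1084.337ms=3b +271.084ms=3/4b
4) 1355.422ms=15/4b +271.084ms=3/4b
5) 1626.506ms=9/2b +542.169ms=3/2b
6) 2168.675ms=6b +542.169ms=3/2b
7) 2710.843ms=15/2b +542.169ms=3/2b
Σ=9b of 9 (166bpm 3/8) — PASS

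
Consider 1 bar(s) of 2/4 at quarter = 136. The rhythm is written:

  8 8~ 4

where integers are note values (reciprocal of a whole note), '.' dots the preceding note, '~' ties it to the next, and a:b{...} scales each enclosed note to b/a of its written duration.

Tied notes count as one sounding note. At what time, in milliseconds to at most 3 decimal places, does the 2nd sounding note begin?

note 2 onset = 1/2b = 220.588ms

1. 0.0ms @ 0 + 220.588ms (1/2)
2. 220.588ms @ 1/2 + 661.765ms (3/2)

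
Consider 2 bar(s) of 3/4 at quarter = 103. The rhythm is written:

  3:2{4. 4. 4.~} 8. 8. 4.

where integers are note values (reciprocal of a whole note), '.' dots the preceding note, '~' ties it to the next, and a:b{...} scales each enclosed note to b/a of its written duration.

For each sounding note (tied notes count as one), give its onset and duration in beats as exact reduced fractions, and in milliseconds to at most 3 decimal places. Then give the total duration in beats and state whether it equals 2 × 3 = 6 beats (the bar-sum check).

1) 0.0ms=0b +582.524ms=1b
2) 582.524ms=1b +582.524ms=1b
3) 1165.049ms=2b +1019.417ms=7/4b
4) 2184.466ms=15/4b +436.893ms=3/4b
5) 2621.359ms=9/2b +873.786ms=3/2b
Σ=6b of 6 (103bpm 3/4) — PASS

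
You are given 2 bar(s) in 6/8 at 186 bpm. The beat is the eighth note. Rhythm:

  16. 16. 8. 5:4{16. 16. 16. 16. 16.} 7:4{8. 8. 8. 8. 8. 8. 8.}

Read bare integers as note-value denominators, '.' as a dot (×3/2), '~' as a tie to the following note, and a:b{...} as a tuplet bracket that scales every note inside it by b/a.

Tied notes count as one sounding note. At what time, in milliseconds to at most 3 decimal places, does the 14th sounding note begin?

1. 0.0ms @ 0 + 241.935ms (3/4)
2. 241.935ms @ 3/4 + 241.935ms (3/4)
3. 483.871ms @ 3/2 + 483.871ms (3/2)
4. 967.742ms @ 3 + 193.548ms (3/5)
5. 1161.29ms @ 18/5 + 193.548ms (3/5)
6. 1354.839ms @ 21/5 + 193.548ms (3/5)
7. 1548.387ms @ 24/5 + 193.548ms (3/5)
8. 1741.935ms @ 27/5 + 193.548ms (3/5)
9. 1935.484ms @ 6 + 276.498ms (6/7)
10. 2211.982ms @ 48/7 + 276.498ms (6/7)
11. 2488.479ms @ 54/7 + 276.498ms (6/7)
12. 2764.977ms @ 60/7 + 276.498ms (6/7)
13. 3041.475ms @ 66/7 + 276.498ms (6/7)
14. 3317.972ms @ 72/7 + 276.498ms (6/7)
15. 3594.47ms @ 78/7 + 276.498ms (6/7)

note 14 onset = 72/7b = 3317.972ms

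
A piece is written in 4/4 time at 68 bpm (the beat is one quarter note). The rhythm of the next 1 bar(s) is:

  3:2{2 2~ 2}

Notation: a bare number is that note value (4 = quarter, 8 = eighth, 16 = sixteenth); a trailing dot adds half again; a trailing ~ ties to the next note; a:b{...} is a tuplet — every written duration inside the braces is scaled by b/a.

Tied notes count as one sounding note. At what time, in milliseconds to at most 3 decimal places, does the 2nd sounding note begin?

1. 0.0ms @ 0 + 1176.471ms (4/3)
2. 1176.471ms @ 4/3 + 2352.941ms (8/3)

note 2 onset = 4/3b = 1176.471ms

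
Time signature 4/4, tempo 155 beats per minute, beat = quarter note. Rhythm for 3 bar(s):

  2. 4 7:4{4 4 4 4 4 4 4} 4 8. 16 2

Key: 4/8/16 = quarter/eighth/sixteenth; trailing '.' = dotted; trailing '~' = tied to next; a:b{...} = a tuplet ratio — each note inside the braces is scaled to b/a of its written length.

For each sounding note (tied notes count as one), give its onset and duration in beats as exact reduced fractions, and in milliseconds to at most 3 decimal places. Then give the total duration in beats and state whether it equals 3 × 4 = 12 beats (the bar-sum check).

1) 0.0ms=0b +1161.29ms=3b
2) 1161.29ms=3b +387.097ms=1b
3) 1548.387ms=4b +221.198ms=4/7b
4) 1769.585ms=32/7b +221.198ms=4/7b
5) 1990.783ms=36/7b +221.198ms=4/7b
6) 2211.982ms=40/7b +221.198ms=4/7b
7) 2433.18ms=44/7b +221.198ms=4/7b
8) 2654.378ms=48/7b +221.198ms=4/7b
9) 2875.576ms=52/7b +221.198ms=4/7b
10) 3096.774ms=8b +387.097ms=1b
11) 3483.871ms=9b +290.323ms=3/4b
12) 3774.194ms=39/4b +96.774ms=1/4b
13) 3870.968ms=10b +774.194ms=2b
Σ=12b of 12 (155bpm 4/4) — PASS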